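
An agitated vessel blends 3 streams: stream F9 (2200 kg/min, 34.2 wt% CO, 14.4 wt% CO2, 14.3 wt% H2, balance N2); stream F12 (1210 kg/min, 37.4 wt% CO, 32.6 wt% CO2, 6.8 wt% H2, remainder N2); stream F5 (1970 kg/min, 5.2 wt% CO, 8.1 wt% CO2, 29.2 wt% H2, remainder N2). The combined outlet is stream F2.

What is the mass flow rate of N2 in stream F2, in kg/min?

2230 kg/min

N2 out = N2 in = 2200×0.371 + 1210×0.232 + 1970×0.575 = 2229.7 kg/min.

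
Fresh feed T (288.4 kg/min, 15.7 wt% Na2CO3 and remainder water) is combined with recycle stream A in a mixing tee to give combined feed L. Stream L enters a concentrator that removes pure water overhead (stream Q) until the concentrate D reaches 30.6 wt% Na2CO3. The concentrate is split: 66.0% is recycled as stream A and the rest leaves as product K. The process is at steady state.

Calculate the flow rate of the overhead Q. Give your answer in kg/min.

140.4 kg/min

Overall Na2CO3 balance (none leaves overhead): Na2CO3 in fresh feed = Na2CO3 in product, i.e. 288.4×0.157 = (1−0.660)·D·0.306.
D = 45.279/(0.306×0.340) = 435.21 kg/min.
Recycle A = 0.660×435.21 = 287.24 kg/min.
Combined feed L = 288.4 + 287.24 = 575.64 kg/min.
Overhead Q = L − D = 575.64 − 435.21 = 140.43 kg/min.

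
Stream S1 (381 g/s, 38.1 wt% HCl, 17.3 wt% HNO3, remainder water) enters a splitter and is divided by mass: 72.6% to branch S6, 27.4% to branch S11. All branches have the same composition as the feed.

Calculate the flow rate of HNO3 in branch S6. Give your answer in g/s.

Branch S6 total = 0.726×381 = 276.61 g/s.
HNO3 in S6 = 0.173×276.61 = 47.853 g/s.

47.85 g/s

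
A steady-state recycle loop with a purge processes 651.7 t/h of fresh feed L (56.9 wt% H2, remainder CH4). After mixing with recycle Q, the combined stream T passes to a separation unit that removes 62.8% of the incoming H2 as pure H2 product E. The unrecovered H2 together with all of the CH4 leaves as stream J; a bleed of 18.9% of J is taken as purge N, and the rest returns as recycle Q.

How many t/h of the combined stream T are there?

CH4 enters only via L and leaves only via the purge: 651.7×0.431 = 0.189×(CH4 in J), and the separation unit passes all CH4, so CH4 in T = CH4 in J = 1486.2 t/h.
H2 in T: m_A = 651.7×0.569 + (1−0.189)·(1−0.628)·m_A, so m_A = 370.82/0.6983 = 531.02 t/h.
T = 531.02 + 1486.2 = 2017.2 t/h.

2017 t/h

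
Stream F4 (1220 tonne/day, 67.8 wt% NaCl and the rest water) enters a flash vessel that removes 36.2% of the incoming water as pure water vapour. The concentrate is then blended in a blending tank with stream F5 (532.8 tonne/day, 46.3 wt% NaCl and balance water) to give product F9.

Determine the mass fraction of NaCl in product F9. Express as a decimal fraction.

Vapour removed = 0.362×0.322×1220 = 142.21 tonne/day; concentrate = 1077.8 tonne/day.
NaCl reaching the mixer = 827.16 (from concentrate) + 532.8×0.463 = 1073.8 tonne/day.
Product flow = 1077.8 + 532.8 = 1610.6 tonne/day; NaCl fraction = 0.667.

0.667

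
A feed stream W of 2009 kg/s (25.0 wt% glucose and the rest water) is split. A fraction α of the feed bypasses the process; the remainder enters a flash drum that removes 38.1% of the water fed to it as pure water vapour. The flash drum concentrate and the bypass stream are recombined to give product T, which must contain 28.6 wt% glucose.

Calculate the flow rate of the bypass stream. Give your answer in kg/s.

All 2009×0.250 = 502.25 kg/s of glucose reaches T, so T = 502.25/0.286 = 1756.1 kg/s and vapour = 252.88 kg/s.
The evaporator receives (1−α)·2009 of feed at 0.750 water and removes 0.381 of that water:
0.381×0.750×(1−α)×2009 = 252.88
(1−α) = 252.88/574.07 = 0.4405;  α = 0.5595.
Bypass flow = 0.5595×2009 = 1124 kg/s.

1124 kg/s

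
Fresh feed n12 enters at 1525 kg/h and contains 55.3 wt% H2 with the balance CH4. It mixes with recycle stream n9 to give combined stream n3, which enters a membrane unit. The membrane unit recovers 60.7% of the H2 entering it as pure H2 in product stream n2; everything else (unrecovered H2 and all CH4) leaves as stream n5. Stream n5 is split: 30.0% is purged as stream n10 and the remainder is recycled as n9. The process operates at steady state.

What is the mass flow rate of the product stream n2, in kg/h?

H2 in n3: m_A = 1525×0.553 + (1−0.300)·(1−0.607)·m_A, so m_A = 843.33/0.7249 = 1163.4 kg/h.
Product n2 = 0.607×1163.4 = 706.16 kg/h.

706.2 kg/h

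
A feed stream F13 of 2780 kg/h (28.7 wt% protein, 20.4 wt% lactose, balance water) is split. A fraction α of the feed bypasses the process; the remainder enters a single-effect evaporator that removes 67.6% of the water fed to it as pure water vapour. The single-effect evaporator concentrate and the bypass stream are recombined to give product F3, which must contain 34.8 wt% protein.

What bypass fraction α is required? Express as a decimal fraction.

0.491

All 2780×0.287 = 797.86 kg/h of protein reaches F3, so F3 = 797.86/0.348 = 2292.7 kg/h and vapour = 487.3 kg/h.
The evaporator receives (1−α)·2780 of feed at 0.509 water and removes 0.676 of that water:
0.676×0.509×(1−α)×2780 = 487.3
(1−α) = 487.3/956.55 = 0.5094;  α = 0.4906.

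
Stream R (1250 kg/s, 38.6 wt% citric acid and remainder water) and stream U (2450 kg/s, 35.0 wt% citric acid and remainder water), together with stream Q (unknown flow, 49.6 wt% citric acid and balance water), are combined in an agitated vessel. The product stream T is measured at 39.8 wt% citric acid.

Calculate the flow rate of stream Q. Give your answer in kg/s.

1353 kg/s

Let Q be the unknown flow. Total out = 3700 + Q.
citric acid balance: 1340 + 0.496·Q = 0.398·(3700 + Q)
(0.496 − 0.398)·Q = 0.398×3700 − 1340 = 132.6
Q = 132.6 / 0.098 = 1353.1 kg/s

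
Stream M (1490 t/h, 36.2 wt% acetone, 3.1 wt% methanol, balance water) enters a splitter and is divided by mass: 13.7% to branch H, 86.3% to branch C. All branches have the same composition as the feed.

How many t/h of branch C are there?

Branch C flow = 0.863×1490 = 1285.9 t/h.

1286 t/h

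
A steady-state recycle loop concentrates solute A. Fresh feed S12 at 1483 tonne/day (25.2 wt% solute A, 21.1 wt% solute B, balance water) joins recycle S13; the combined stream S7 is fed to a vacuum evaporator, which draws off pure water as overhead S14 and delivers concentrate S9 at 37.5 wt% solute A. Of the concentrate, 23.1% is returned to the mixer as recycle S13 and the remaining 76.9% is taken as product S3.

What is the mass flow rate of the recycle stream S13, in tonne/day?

299.4 tonne/day

Overall solute A balance (none leaves overhead): solute A in fresh feed = solute A in product, i.e. 1483×0.252 = (1−0.231)·S9·0.375.
S9 = 373.72/(0.375×0.769) = 1295.9 tonne/day.
Recycle S13 = 0.231×1295.9 = 299.36 tonne/day.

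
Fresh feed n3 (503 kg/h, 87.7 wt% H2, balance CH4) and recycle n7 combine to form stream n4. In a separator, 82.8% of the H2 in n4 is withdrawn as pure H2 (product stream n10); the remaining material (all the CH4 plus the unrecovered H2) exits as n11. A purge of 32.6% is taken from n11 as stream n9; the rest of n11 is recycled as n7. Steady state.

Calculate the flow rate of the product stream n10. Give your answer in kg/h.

413.2 kg/h

H2 in n4: m_A = 503×0.877 + (1−0.326)·(1−0.828)·m_A, so m_A = 441.13/0.8841 = 498.98 kg/h.
Product n10 = 0.828×498.98 = 413.15 kg/h.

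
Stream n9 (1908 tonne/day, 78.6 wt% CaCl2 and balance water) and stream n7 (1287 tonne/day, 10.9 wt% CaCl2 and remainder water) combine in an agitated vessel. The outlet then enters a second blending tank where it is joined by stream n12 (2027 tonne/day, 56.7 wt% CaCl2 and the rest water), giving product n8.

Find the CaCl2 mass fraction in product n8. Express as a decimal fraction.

0.534

Overall, product flow = 5222 tonne/day.
CaCl2 in = 1908×0.786 + 1287×0.109 + 2027×0.567 = 2789.3 tonne/day.
CaCl2 fraction in n8 = 0.534.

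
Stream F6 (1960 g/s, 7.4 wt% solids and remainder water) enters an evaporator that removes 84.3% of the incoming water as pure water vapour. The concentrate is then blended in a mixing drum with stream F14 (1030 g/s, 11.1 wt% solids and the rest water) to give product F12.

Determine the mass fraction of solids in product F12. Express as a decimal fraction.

0.1777

Vapour removed = 0.843×0.926×1960 = 1530 g/s; concentrate = 429.99 g/s.
solids reaching the mixer = 145.04 (from concentrate) + 1030×0.111 = 259.37 g/s.
Product flow = 429.99 + 1030 = 1460 g/s; solids fraction = 0.1777.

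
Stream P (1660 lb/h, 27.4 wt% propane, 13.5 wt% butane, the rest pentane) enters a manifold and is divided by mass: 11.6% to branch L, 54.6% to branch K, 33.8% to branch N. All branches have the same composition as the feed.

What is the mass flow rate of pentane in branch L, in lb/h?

113.8 lb/h

Branch L total = 0.116×1660 = 192.56 lb/h.
pentane in L = 0.591×192.56 = 113.8 lb/h.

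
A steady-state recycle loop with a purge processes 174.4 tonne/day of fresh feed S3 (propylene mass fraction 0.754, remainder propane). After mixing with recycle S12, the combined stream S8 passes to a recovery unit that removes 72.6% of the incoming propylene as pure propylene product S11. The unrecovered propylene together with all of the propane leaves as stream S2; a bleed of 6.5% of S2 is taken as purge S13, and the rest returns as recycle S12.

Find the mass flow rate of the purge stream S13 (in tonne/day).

46.05 tonne/day

propane enters only via S3 and leaves only via the purge: 174.4×0.246 = 0.065×(propane in S2), and the recovery unit passes all propane, so propane in S8 = propane in S2 = 660.04 tonne/day.
propylene in S8: m_A = 174.4×0.754 + (1−0.065)·(1−0.726)·m_A, so m_A = 131.5/0.7438 = 176.79 tonne/day.
S2 = (1−0.726)×176.79 + 660.04 = 708.48 tonne/day.
Purge S13 = 0.065×708.48 = 46.051 tonne/day.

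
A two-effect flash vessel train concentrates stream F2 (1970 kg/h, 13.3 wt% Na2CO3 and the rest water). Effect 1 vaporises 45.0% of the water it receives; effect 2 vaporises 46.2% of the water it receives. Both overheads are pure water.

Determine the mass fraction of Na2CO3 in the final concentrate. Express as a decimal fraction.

0.341

water in feed = 1970×0.867 = 1708 kg/h.
After stage 1: water left = (1−0.450)×1708 = 939.39; stream total = 1201.4 kg/h.
After stage 2: water left = (1−0.462)×939.39 = 505.39; final concentrate = 767.4 kg/h.
Na2CO3 fraction = 262.01/767.4 = 0.341.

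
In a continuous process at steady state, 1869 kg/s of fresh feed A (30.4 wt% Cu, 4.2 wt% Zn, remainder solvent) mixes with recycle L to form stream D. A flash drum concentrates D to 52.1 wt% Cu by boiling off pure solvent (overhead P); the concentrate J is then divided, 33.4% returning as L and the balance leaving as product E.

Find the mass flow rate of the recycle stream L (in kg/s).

546.9 kg/s

Overall Cu balance (none leaves overhead): Cu in fresh feed = Cu in product, i.e. 1869×0.304 = (1−0.334)·J·0.521.
J = 568.18/(0.521×0.666) = 1637.5 kg/s.
Recycle L = 0.334×1637.5 = 546.91 kg/s.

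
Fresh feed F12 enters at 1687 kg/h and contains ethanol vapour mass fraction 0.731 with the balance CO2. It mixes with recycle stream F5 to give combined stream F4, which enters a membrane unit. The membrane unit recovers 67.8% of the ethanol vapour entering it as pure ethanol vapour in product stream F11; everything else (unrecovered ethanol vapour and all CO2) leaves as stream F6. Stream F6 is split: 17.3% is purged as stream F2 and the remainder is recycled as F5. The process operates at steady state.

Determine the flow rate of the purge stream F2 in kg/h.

CO2 enters only via F12 and leaves only via the purge: 1687×0.269 = 0.173×(CO2 in F6), and the membrane unit passes all CO2, so CO2 in F4 = CO2 in F6 = 2623.1 kg/h.
ethanol vapour in F4: m_A = 1687×0.731 + (1−0.173)·(1−0.678)·m_A, so m_A = 1233.2/0.7337 = 1680.8 kg/h.
F6 = (1−0.678)×1680.8 + 2623.1 = 3164.3 kg/h.
Purge F2 = 0.173×3164.3 = 547.43 kg/h.

547.4 kg/h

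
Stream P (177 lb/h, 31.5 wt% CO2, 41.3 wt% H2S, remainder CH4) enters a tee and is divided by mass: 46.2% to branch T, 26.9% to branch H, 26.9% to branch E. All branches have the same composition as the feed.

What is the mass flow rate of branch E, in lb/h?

47.61 lb/h

Branch E flow = 0.269×177 = 47.613 lb/h.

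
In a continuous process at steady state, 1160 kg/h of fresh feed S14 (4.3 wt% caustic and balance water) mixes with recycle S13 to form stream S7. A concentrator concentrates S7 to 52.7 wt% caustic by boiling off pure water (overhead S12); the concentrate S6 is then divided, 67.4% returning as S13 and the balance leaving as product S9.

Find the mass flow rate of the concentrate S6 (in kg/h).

290.3 kg/h

Overall caustic balance (none leaves overhead): caustic in fresh feed = caustic in product, i.e. 1160×0.043 = (1−0.674)·S6·0.527.
S6 = 49.88/(0.527×0.326) = 290.33 kg/h.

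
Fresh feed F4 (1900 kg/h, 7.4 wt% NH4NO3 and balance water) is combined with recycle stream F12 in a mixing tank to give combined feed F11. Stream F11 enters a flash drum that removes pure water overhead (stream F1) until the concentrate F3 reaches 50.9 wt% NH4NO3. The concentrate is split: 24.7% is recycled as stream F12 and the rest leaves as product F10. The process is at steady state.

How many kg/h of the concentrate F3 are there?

Overall NH4NO3 balance (none leaves overhead): NH4NO3 in fresh feed = NH4NO3 in product, i.e. 1900×0.074 = (1−0.247)·F3·0.509.
F3 = 140.6/(0.509×0.753) = 366.84 kg/h.

366.8 kg/h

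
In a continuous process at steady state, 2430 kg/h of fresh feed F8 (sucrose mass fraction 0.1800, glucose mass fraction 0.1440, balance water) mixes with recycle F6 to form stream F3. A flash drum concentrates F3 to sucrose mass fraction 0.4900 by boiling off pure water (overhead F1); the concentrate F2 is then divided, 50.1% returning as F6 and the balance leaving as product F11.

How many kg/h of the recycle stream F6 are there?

896.2 kg/h

Overall sucrose balance (none leaves overhead): sucrose in fresh feed = sucrose in product, i.e. 2430×0.180 = (1−0.501)·F2·0.490.
F2 = 437.4/(0.490×0.499) = 1788.9 kg/h.
Recycle F6 = 0.501×1788.9 = 896.23 kg/h.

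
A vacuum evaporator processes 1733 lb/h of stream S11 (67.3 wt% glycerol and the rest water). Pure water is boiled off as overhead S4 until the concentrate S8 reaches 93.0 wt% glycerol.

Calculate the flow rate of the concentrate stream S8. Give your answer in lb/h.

1254 lb/h

glycerol is conserved: 1733×0.673 = 1166.3 lb/h all reports to the concentrate.
Concentrate = 1166.3/(target fraction) = 1254.1 lb/h.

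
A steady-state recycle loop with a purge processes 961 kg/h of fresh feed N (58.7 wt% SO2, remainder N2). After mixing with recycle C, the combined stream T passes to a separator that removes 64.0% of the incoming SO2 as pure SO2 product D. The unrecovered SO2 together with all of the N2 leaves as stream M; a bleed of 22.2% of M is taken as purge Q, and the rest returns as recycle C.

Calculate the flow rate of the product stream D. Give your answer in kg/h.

SO2 in T: m_A = 961×0.587 + (1−0.222)·(1−0.640)·m_A, so m_A = 564.11/0.7199 = 783.57 kg/h.
Product D = 0.640×783.57 = 501.48 kg/h.

501.5 kg/h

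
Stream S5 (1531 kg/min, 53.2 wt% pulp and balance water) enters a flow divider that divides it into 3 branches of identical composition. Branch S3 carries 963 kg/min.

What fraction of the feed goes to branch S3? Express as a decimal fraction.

0.629

Fraction to S3 = 963/1531 = 0.6290.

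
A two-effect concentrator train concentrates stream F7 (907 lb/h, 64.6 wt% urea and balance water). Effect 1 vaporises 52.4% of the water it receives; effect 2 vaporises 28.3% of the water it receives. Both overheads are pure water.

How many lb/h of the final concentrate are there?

695.5 lb/h

water in feed = 907×0.354 = 321.08 lb/h.
After stage 1: water left = (1−0.524)×321.08 = 152.83; stream total = 738.76 lb/h.
After stage 2: water left = (1−0.283)×152.83 = 109.58; final concentrate = 695.5 lb/h.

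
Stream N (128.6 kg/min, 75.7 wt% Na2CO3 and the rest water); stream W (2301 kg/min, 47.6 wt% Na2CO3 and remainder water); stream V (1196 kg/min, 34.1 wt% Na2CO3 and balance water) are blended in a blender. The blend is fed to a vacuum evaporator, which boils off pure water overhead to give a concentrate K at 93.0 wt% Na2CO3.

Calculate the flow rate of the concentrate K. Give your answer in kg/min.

Na2CO3 entering = 128.6×0.757 + 2301×0.476 + 1196×0.341 = 1600.5 kg/min.
All Na2CO3 reports to K, so K = 1600.5/0.930 = 1720.9 kg/min.

1721 kg/min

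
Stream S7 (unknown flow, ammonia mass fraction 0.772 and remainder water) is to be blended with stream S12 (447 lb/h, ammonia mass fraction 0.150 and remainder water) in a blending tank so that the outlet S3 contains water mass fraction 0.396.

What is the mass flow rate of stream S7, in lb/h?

1208 lb/h

Let S7 be the unknown flow. Total out = 447 + S7.
water balance: 379.95 + 0.228·S7 = 0.396·(447 + S7)
(0.228 − 0.396)·S7 = 0.396×447 − 379.95 = -202.94
S7 = -202.94 / -0.168 = 1208 lb/h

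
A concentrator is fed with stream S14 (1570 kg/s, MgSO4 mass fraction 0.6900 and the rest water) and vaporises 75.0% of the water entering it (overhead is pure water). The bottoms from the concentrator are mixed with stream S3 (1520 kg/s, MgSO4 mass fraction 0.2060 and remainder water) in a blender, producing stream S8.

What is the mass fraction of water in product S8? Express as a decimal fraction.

Vapour removed = 0.750×0.310×1570 = 365.02 kg/s; concentrate = 1205 kg/s.
water reaching the mixer = 121.68 (from concentrate) + 1520×0.794 = 1328.6 kg/s.
Product flow = 1205 + 1520 = 2725 kg/s; water fraction = 0.4875.

0.4875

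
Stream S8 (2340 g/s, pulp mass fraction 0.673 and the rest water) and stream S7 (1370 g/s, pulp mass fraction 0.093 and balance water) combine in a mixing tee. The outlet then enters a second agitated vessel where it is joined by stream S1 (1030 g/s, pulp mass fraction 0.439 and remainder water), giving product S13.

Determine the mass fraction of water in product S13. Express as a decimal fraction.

0.545

Overall, product flow = 4740 g/s.
water in = 2340×0.327 + 1370×0.907 + 1030×0.561 = 2585.6 g/s.
water fraction in S13 = 0.545.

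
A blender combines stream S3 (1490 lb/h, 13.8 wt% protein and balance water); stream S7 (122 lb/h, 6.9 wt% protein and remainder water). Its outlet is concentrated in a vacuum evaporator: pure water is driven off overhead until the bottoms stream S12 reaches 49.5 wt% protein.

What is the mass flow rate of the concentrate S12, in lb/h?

protein entering = 1490×0.138 + 122×0.069 = 214.04 lb/h.
All protein reports to S12, so S12 = 214.04/0.495 = 432.4 lb/h.

432.4 lb/h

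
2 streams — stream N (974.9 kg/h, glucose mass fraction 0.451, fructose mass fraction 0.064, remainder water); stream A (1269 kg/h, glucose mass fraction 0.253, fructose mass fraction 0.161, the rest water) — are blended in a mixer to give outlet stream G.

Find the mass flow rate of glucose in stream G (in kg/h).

glucose out = glucose in = 974.9×0.451 + 1269×0.253 = 760.74 kg/h.

760.7 kg/h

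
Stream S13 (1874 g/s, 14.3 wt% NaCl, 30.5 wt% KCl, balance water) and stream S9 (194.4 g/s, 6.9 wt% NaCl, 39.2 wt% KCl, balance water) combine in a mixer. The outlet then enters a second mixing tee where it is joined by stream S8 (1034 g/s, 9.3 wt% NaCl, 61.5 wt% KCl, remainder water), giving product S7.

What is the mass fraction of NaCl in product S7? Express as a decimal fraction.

0.1217

Overall, product flow = 3102.4 g/s.
NaCl in = 1874×0.143 + 194.4×0.069 + 1034×0.093 = 377.56 g/s.
NaCl fraction in S7 = 0.1217.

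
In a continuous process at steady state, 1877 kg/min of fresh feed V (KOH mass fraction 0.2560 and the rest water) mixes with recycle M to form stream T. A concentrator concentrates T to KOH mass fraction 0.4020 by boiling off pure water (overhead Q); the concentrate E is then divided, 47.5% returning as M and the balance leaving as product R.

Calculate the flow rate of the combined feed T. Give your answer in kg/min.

2958 kg/min

Overall KOH balance (none leaves overhead): KOH in fresh feed = KOH in product, i.e. 1877×0.256 = (1−0.475)·E·0.402.
E = 480.51/(0.402×0.525) = 2276.8 kg/min.
Recycle M = 0.475×2276.8 = 1081.5 kg/min.
Combined feed T = 1877 + 1081.5 = 2958.5 kg/min.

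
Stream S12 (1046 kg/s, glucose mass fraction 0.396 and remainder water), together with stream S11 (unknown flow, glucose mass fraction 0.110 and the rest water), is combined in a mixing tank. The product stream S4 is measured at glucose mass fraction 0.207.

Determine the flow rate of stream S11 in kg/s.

2038 kg/s

Let S11 be the unknown flow. Total out = 1046 + S11.
glucose balance: 414.22 + 0.110·S11 = 0.207·(1046 + S11)
(0.110 − 0.207)·S11 = 0.207×1046 − 414.22 = -197.69
S11 = -197.69 / -0.097 = 2038.1 kg/s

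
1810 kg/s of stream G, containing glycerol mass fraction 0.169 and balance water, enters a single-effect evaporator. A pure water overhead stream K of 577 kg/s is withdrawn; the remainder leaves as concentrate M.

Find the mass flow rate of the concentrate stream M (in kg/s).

1233 kg/s

Concentrate = 1810 − 577 = 1233 kg/s.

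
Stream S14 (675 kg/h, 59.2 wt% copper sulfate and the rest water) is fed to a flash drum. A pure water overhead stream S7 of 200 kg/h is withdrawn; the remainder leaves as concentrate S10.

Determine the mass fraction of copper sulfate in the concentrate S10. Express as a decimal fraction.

copper sulfate is not removed: 675×0.592 = 399.6 kg/h of copper sulfate enters S10.
Concentrate = 675 − 200 = 475 kg/h.
Mass fraction = 399.6/475 = 0.8413.

0.8413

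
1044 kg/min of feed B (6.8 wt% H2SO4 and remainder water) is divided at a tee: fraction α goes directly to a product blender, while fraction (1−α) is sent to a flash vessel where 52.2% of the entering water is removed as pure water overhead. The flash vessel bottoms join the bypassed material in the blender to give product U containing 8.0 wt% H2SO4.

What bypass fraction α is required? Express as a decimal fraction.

0.692

All 1044×0.068 = 70.992 kg/min of H2SO4 reaches U, so U = 70.992/0.080 = 887.4 kg/min and vapour = 156.6 kg/min.
The evaporator receives (1−α)·1044 of feed at 0.932 water and removes 0.522 of that water:
0.522×0.932×(1−α)×1044 = 156.6
(1−α) = 156.6/507.91 = 0.3083;  α = 0.6917.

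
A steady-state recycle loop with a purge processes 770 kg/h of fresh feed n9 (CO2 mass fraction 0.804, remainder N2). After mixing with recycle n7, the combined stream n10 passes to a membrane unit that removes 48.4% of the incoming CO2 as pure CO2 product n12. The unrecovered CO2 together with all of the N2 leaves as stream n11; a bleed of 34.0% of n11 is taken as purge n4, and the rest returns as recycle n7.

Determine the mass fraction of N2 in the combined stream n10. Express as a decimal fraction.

0.321

N2 enters only via n9 and leaves only via the purge: 770×0.196 = 0.340×(N2 in n11), and the membrane unit passes all N2, so N2 in n10 = N2 in n11 = 443.88 kg/h.
CO2 in n10: m_A = 770×0.804 + (1−0.340)·(1−0.484)·m_A, so m_A = 619.08/0.6594 = 938.8 kg/h.
n10 = 938.8 + 443.88 = 1382.7 kg/h.
N2 fraction in n10 = 443.88/1382.7 = 0.321.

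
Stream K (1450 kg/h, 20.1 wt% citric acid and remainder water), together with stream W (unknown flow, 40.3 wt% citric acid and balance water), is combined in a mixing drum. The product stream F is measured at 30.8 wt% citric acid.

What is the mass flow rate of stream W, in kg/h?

1633 kg/h

Let W be the unknown flow. Total out = 1450 + W.
citric acid balance: 291.45 + 0.403·W = 0.308·(1450 + W)
(0.403 − 0.308)·W = 0.308×1450 − 291.45 = 155.15
W = 155.15 / 0.095 = 1633.2 kg/h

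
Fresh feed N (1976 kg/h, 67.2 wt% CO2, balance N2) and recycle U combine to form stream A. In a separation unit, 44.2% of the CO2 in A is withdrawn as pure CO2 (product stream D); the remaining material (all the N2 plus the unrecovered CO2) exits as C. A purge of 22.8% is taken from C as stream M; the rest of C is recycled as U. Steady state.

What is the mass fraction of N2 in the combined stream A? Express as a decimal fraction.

N2 enters only via N and leaves only via the purge: 1976×0.328 = 0.228×(N2 in C), and the separation unit passes all N2, so N2 in A = N2 in C = 2842.7 kg/h.
CO2 in A: m_A = 1976×0.672 + (1−0.228)·(1−0.442)·m_A, so m_A = 1327.9/0.5692 = 2332.8 kg/h.
A = 2332.8 + 2842.7 = 5175.4 kg/h.
N2 fraction in A = 2842.7/5175.4 = 0.5493.

0.5493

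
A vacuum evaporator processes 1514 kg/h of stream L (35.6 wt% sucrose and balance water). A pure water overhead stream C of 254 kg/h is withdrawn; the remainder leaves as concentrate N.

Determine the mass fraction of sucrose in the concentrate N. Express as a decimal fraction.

0.428

sucrose is not removed: 1514×0.356 = 538.98 kg/h of sucrose enters N.
Concentrate = 1514 − 254 = 1260 kg/h.
Mass fraction = 538.98/1260 = 0.428.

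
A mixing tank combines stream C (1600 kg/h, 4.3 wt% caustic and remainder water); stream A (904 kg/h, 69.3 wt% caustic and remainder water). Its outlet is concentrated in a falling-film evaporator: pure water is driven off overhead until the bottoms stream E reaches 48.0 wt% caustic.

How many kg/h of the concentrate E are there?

caustic entering = 1600×0.043 + 904×0.693 = 695.27 kg/h.
All caustic reports to E, so E = 695.27/0.480 = 1448.5 kg/h.

1448 kg/h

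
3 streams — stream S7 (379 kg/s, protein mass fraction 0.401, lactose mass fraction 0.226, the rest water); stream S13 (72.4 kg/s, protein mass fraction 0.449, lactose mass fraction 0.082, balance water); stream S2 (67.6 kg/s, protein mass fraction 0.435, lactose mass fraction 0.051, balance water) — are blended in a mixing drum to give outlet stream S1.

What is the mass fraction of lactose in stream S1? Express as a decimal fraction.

Total flow out = 379 + 72.4 + 67.6 = 519 kg/s.
lactose in = 379×0.226 + 72.4×0.082 + 67.6×0.051 = 95.038 kg/s.
lactose mass fraction in S1 = 95.038/519 = 0.183.

0.183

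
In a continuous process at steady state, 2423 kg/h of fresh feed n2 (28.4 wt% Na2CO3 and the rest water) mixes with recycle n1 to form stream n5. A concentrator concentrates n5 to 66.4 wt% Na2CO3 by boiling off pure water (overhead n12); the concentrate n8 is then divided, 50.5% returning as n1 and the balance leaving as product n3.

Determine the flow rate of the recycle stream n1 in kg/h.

1057 kg/h

Overall Na2CO3 balance (none leaves overhead): Na2CO3 in fresh feed = Na2CO3 in product, i.e. 2423×0.284 = (1−0.505)·n8·0.664.
n8 = 688.13/(0.664×0.495) = 2093.6 kg/h.
Recycle n1 = 0.505×2093.6 = 1057.3 kg/h.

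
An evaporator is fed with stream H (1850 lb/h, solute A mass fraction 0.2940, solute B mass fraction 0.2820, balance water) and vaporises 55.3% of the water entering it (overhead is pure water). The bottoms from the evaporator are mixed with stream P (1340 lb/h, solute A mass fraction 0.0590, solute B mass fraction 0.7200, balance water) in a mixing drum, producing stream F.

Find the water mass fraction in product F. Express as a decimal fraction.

Vapour removed = 0.553×0.424×1850 = 433.77 lb/h; concentrate = 1416.2 lb/h.
water reaching the mixer = 350.63 (from concentrate) + 1340×0.221 = 646.77 lb/h.
Product flow = 1416.2 + 1340 = 2756.2 lb/h; water fraction = 0.2347.

0.2347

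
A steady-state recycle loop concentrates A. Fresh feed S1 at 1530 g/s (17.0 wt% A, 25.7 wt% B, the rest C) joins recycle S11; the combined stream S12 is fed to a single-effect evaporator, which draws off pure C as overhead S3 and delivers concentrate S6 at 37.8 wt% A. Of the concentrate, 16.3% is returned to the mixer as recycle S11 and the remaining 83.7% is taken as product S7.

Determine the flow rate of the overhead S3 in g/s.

Overall A balance (none leaves overhead): A in fresh feed = A in product, i.e. 1530×0.170 = (1−0.163)·S6·0.378.
S6 = 260.1/(0.378×0.837) = 822.1 g/s.
Recycle S11 = 0.163×822.1 = 134 g/s.
Combined feed S12 = 1530 + 134 = 1664 g/s.
Overhead S3 = S12 − S6 = 1664 − 822.1 = 841.9 g/s.

841.9 g/s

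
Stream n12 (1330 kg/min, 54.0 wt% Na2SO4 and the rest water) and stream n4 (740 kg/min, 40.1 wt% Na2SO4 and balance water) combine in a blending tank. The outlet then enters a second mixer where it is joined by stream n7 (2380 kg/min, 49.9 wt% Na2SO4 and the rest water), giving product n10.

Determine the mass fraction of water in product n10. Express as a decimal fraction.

Overall, product flow = 4450 kg/min.
water in = 1330×0.460 + 740×0.599 + 2380×0.501 = 2247.4 kg/min.
water fraction in n10 = 0.505.

0.505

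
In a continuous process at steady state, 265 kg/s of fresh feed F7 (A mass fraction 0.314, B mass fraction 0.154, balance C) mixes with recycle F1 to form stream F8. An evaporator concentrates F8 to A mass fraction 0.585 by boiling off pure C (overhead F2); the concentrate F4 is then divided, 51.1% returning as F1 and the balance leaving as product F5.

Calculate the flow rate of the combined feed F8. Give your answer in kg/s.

413.6 kg/s

Overall A balance (none leaves overhead): A in fresh feed = A in product, i.e. 265×0.314 = (1−0.511)·F4·0.585.
F4 = 83.21/(0.585×0.489) = 290.88 kg/s.
Recycle F1 = 0.511×290.88 = 148.64 kg/s.
Combined feed F8 = 265 + 148.64 = 413.64 kg/s.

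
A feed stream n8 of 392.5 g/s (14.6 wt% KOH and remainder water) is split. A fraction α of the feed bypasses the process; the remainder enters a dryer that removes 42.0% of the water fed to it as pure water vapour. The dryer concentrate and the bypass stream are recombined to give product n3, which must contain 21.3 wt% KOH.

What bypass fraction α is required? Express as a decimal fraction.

All 392.5×0.146 = 57.305 g/s of KOH reaches n3, so n3 = 57.305/0.213 = 269.04 g/s and vapour = 123.46 g/s.
The evaporator receives (1−α)·392.5 of feed at 0.854 water and removes 0.420 of that water:
0.420×0.854×(1−α)×392.5 = 123.46
(1−α) = 123.46/140.78 = 0.8770;  α = 0.1230.

0.123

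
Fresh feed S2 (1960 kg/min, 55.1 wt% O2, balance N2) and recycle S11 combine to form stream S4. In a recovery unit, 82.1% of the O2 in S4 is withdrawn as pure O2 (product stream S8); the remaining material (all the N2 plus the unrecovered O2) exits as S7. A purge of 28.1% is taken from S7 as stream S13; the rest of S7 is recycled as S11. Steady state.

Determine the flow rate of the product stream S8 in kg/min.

O2 in S4: m_A = 1960×0.551 + (1−0.281)·(1−0.821)·m_A, so m_A = 1080/0.8713 = 1239.5 kg/min.
Product S8 = 0.821×1239.5 = 1017.6 kg/min.

1018 kg/min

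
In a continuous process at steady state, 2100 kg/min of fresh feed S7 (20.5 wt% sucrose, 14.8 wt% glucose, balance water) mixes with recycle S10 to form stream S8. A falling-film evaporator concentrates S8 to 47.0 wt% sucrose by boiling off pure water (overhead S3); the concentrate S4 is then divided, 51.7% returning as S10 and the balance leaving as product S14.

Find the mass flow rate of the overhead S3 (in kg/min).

Overall sucrose balance (none leaves overhead): sucrose in fresh feed = sucrose in product, i.e. 2100×0.205 = (1−0.517)·S4·0.470.
S4 = 430.5/(0.470×0.483) = 1896.4 kg/min.
Recycle S10 = 0.517×1896.4 = 980.43 kg/min.
Combined feed S8 = 2100 + 980.43 = 3080.4 kg/min.
Overhead S3 = S8 − S4 = 3080.4 − 1896.4 = 1184 kg/min.

1184 kg/min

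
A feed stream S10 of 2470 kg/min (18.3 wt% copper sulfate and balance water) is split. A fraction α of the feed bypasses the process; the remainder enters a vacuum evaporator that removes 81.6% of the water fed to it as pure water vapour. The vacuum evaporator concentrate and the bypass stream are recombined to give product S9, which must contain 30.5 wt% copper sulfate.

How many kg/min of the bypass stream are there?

988 kg/min

All 2470×0.183 = 452.01 kg/min of copper sulfate reaches S9, so S9 = 452.01/0.305 = 1482 kg/min and vapour = 988 kg/min.
The evaporator receives (1−α)·2470 of feed at 0.817 water and removes 0.816 of that water:
0.816×0.817×(1−α)×2470 = 988
(1−α) = 988/1646.7 = 0.6000;  α = 0.4000.
Bypass flow = 0.4000×2470 = 988.01 kg/min.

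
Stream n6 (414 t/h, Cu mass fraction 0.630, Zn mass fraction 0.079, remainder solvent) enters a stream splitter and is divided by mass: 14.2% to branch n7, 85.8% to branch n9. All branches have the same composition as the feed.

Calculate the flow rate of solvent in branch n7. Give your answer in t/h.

Branch n7 total = 0.142×414 = 58.788 t/h.
solvent in n7 = 0.291×58.788 = 17.107 t/h.

17.11 t/h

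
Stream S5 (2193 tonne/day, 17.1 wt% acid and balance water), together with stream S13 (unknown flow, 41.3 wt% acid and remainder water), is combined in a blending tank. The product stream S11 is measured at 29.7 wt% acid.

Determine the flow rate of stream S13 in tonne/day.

Let S13 be the unknown flow. Total out = 2193 + S13.
acid balance: 375 + 0.413·S13 = 0.297·(2193 + S13)
(0.413 − 0.297)·S13 = 0.297×2193 − 375 = 276.32
S13 = 276.32 / 0.116 = 2382.1 tonne/day

2382 tonne/day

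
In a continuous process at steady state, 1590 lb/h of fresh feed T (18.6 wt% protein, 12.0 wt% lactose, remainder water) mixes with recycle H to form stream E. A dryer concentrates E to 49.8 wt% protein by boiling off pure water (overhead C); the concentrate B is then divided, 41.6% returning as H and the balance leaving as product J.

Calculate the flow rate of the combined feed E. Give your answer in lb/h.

Overall protein balance (none leaves overhead): protein in fresh feed = protein in product, i.e. 1590×0.186 = (1−0.416)·B·0.498.
B = 295.74/(0.498×0.584) = 1016.9 lb/h.
Recycle H = 0.416×1016.9 = 423.02 lb/h.
Combined feed E = 1590 + 423.02 = 2013 lb/h.

2013 lb/h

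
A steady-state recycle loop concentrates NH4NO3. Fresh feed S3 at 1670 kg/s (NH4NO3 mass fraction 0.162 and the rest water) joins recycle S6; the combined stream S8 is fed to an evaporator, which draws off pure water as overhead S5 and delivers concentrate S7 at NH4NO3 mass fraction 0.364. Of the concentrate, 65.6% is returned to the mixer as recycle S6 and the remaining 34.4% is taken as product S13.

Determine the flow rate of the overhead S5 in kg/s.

Overall NH4NO3 balance (none leaves overhead): NH4NO3 in fresh feed = NH4NO3 in product, i.e. 1670×0.162 = (1−0.656)·S7·0.364.
S7 = 270.54/(0.364×0.344) = 2160.6 kg/s.
Recycle S6 = 0.656×2160.6 = 1417.3 kg/s.
Combined feed S8 = 1670 + 1417.3 = 3087.3 kg/s.
Overhead S5 = S8 − S7 = 3087.3 − 2160.6 = 926.76 kg/s.

926.8 kg/s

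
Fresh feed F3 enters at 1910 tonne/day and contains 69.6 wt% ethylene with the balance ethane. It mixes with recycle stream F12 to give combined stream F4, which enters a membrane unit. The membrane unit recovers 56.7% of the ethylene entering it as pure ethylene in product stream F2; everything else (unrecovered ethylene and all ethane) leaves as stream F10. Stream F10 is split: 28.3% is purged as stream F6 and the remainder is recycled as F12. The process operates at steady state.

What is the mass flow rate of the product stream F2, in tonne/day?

ethylene in F4: m_A = 1910×0.696 + (1−0.283)·(1−0.567)·m_A, so m_A = 1329.4/0.6895 = 1927.9 tonne/day.
Product F2 = 0.567×1927.9 = 1093.1 tonne/day.

1093 tonne/day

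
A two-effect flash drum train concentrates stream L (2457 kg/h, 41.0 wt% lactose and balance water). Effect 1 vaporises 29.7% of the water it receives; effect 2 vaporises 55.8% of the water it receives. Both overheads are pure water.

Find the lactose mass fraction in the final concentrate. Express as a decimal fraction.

0.6910

water in feed = 2457×0.590 = 1449.6 kg/h.
After stage 1: water left = (1−0.297)×1449.6 = 1019.1; stream total = 2026.5 kg/h.
After stage 2: water left = (1−0.558)×1019.1 = 450.44; final concentrate = 1457.8 kg/h.
lactose fraction = 1007.4/1457.8 = 0.6910.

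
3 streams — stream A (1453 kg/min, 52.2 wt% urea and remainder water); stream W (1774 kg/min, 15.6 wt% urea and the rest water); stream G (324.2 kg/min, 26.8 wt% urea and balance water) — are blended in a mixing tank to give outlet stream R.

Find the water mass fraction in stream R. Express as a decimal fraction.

Total flow out = 1453 + 1774 + 324.2 = 3551.2 kg/min.
water in = 1453×0.478 + 1774×0.844 + 324.2×0.732 = 2429.1 kg/min.
water mass fraction in R = 2429.1/3551.2 = 0.6840.

0.6840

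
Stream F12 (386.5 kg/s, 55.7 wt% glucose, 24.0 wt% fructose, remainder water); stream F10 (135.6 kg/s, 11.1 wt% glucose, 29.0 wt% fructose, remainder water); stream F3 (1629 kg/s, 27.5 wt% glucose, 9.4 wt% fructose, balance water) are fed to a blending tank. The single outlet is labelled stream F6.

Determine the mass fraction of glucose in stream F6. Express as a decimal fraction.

Total flow out = 386.5 + 135.6 + 1629 = 2151.1 kg/s.
glucose in = 386.5×0.557 + 135.6×0.111 + 1629×0.275 = 678.31 kg/s.
glucose mass fraction in F6 = 678.31/2151.1 = 0.315.

0.315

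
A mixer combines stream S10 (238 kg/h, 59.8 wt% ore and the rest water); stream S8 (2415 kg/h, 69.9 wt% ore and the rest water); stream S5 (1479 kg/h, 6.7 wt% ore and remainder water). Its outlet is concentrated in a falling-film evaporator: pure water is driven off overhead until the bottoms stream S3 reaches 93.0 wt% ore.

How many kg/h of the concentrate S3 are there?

2075 kg/h

ore entering = 238×0.598 + 2415×0.699 + 1479×0.067 = 1929.5 kg/h.
All ore reports to S3, so S3 = 1929.5/0.930 = 2074.7 kg/h.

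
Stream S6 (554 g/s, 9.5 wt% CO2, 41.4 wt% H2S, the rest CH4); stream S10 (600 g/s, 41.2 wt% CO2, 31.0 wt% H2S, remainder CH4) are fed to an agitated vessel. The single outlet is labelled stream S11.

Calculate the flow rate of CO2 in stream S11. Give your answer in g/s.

CO2 out = CO2 in = 554×0.095 + 600×0.412 = 299.83 g/s.

299.8 g/s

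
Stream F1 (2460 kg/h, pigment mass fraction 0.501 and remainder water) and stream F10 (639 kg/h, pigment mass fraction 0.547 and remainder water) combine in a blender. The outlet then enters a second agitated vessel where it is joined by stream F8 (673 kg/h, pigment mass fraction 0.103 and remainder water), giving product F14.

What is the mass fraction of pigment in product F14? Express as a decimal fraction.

Overall, product flow = 3772 kg/h.
pigment in = 2460×0.501 + 639×0.547 + 673×0.103 = 1651.3 kg/h.
pigment fraction in F14 = 0.438.

0.438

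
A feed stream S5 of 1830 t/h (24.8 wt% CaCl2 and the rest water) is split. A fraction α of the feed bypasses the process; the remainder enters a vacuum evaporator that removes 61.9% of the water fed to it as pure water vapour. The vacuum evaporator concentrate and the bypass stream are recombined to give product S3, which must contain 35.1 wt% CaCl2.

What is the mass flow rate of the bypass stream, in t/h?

676.4 t/h

All 1830×0.248 = 453.84 t/h of CaCl2 reaches S3, so S3 = 453.84/0.351 = 1293 t/h and vapour = 537.01 t/h.
The evaporator receives (1−α)·1830 of feed at 0.752 water and removes 0.619 of that water:
0.619×0.752×(1−α)×1830 = 537.01
(1−α) = 537.01/851.84 = 0.6304;  α = 0.3696.
Bypass flow = 0.3696×1830 = 676.35 t/h.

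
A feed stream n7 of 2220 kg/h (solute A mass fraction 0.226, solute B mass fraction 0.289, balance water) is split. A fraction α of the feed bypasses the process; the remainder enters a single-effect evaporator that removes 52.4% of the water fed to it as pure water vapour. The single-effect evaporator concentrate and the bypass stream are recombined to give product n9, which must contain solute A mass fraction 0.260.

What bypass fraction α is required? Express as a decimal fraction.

0.485

All 2220×0.226 = 501.72 kg/h of solute A reaches n9, so n9 = 501.72/0.260 = 1929.7 kg/h and vapour = 290.31 kg/h.
The evaporator receives (1−α)·2220 of feed at 0.485 water and removes 0.524 of that water:
0.524×0.485×(1−α)×2220 = 290.31
(1−α) = 290.31/564.19 = 0.5146;  α = 0.4854.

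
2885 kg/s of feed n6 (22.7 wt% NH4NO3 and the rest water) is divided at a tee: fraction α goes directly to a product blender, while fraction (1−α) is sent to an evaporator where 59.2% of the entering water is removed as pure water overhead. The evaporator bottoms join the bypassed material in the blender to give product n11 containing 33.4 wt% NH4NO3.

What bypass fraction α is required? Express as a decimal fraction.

0.300

All 2885×0.227 = 654.89 kg/s of NH4NO3 reaches n11, so n11 = 654.89/0.334 = 1960.8 kg/s and vapour = 924.24 kg/s.
The evaporator receives (1−α)·2885 of feed at 0.773 water and removes 0.592 of that water:
0.592×0.773×(1−α)×2885 = 924.24
(1−α) = 924.24/1320.2 = 0.7001;  α = 0.2999.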